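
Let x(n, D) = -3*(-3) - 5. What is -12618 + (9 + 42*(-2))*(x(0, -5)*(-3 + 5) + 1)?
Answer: -13293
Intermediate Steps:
x(n, D) = 4 (x(n, D) = 9 - 5 = 4)
-12618 + (9 + 42*(-2))*(x(0, -5)*(-3 + 5) + 1) = -12618 + (9 + 42*(-2))*(4*(-3 + 5) + 1) = -12618 + (9 - 84)*(4*2 + 1) = -12618 - 75*(8 + 1) = -12618 - 75*9 = -12618 - 675 = -13293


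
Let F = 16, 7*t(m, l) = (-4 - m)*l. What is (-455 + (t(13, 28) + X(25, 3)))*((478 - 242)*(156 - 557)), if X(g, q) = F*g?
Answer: 11640228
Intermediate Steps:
t(m, l) = l*(-4 - m)/7 (t(m, l) = ((-4 - m)*l)/7 = (l*(-4 - m))/7 = l*(-4 - m)/7)
X(g, q) = 16*g
(-455 + (t(13, 28) + X(25, 3)))*((478 - 242)*(156 - 557)) = (-455 + (-⅐*28*(4 + 13) + 16*25))*((478 - 242)*(156 - 557)) = (-455 + (-⅐*28*17 + 400))*(236*(-401)) = (-455 + (-68 + 400))*(-94636) = (-455 + 332)*(-94636) = -123*(-94636) = 11640228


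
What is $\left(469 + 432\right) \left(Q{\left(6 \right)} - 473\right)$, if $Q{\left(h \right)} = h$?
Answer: $-420767$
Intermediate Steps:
$\left(469 + 432\right) \left(Q{\left(6 \right)} - 473\right) = \left(469 + 432\right) \left(6 - 473\right) = 901 \left(-467\right) = -420767$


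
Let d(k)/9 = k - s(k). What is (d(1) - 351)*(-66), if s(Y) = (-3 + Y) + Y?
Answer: 21978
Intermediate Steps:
s(Y) = -3 + 2*Y
d(k) = 27 - 9*k (d(k) = 9*(k - (-3 + 2*k)) = 9*(k + (3 - 2*k)) = 9*(3 - k) = 27 - 9*k)
(d(1) - 351)*(-66) = ((27 - 9*1) - 351)*(-66) = ((27 - 9) - 351)*(-66) = (18 - 351)*(-66) = -333*(-66) = 21978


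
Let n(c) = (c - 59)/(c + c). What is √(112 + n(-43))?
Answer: √209281/43 ≈ 10.639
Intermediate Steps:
n(c) = (-59 + c)/(2*c) (n(c) = (-59 + c)/((2*c)) = (-59 + c)*(1/(2*c)) = (-59 + c)/(2*c))
√(112 + n(-43)) = √(112 + (½)*(-59 - 43)/(-43)) = √(112 + (½)*(-1/43)*(-102)) = √(112 + 51/43) = √(4867/43) = √209281/43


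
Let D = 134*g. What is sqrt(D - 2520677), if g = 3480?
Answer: I*sqrt(2054357) ≈ 1433.3*I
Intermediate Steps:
D = 466320 (D = 134*3480 = 466320)
sqrt(D - 2520677) = sqrt(466320 - 2520677) = sqrt(-2054357) = I*sqrt(2054357)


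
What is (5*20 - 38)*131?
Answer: 8122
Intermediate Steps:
(5*20 - 38)*131 = (100 - 38)*131 = 62*131 = 8122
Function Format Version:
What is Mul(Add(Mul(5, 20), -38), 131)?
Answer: 8122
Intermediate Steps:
Mul(Add(Mul(5, 20), -38), 131) = Mul(Add(100, -38), 131) = Mul(62, 131) = 8122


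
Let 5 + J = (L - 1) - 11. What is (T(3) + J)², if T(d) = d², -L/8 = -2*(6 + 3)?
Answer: 18496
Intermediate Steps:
L = 144 (L = -(-16)*(6 + 3) = -(-16)*9 = -8*(-18) = 144)
J = 127 (J = -5 + ((144 - 1) - 11) = -5 + (143 - 11) = -5 + 132 = 127)
(T(3) + J)² = (3² + 127)² = (9 + 127)² = 136² = 18496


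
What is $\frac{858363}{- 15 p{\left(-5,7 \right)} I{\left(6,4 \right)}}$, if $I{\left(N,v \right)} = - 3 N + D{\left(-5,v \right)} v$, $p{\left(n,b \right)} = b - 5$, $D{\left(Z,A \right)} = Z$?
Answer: $\frac{15059}{20} \approx 752.95$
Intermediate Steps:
$p{\left(n,b \right)} = -5 + b$
$I{\left(N,v \right)} = - 5 v - 3 N$ ($I{\left(N,v \right)} = - 3 N - 5 v = - 5 v - 3 N$)
$\frac{858363}{- 15 p{\left(-5,7 \right)} I{\left(6,4 \right)}} = \frac{858363}{- 15 \left(-5 + 7\right) \left(\left(-5\right) 4 - 18\right)} = \frac{858363}{\left(-15\right) 2 \left(-20 - 18\right)} = \frac{858363}{\left(-30\right) \left(-38\right)} = \frac{858363}{1140} = 858363 \cdot \frac{1}{1140} = \frac{15059}{20}$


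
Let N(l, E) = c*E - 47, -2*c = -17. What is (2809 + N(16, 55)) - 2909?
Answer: 641/2 ≈ 320.50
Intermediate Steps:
c = 17/2 (c = -1/2*(-17) = 17/2 ≈ 8.5000)
N(l, E) = -47 + 17*E/2 (N(l, E) = 17*E/2 - 47 = -47 + 17*E/2)
(2809 + N(16, 55)) - 2909 = (2809 + (-47 + (17/2)*55)) - 2909 = (2809 + (-47 + 935/2)) - 2909 = (2809 + 841/2) - 2909 = 6459/2 - 2909 = 641/2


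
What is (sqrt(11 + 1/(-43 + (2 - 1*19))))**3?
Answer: 659*sqrt(9885)/1800 ≈ 36.400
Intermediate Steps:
(sqrt(11 + 1/(-43 + (2 - 1*19))))**3 = (sqrt(11 + 1/(-43 + (2 - 19))))**3 = (sqrt(11 + 1/(-43 - 17)))**3 = (sqrt(11 + 1/(-60)))**3 = (sqrt(11 - 1/60))**3 = (sqrt(659/60))**3 = (sqrt(9885)/30)**3 = 659*sqrt(9885)/1800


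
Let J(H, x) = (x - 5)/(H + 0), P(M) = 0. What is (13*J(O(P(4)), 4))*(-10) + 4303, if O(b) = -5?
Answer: 4277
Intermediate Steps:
J(H, x) = (-5 + x)/H
(13*J(O(P(4)), 4))*(-10) + 4303 = (13*((-5 + 4)/(-5)))*(-10) + 4303 = (13*(-⅕*(-1)))*(-10) + 4303 = (13*(⅕))*(-10) + 4303 = (13/5)*(-10) + 4303 = -26 + 4303 = 4277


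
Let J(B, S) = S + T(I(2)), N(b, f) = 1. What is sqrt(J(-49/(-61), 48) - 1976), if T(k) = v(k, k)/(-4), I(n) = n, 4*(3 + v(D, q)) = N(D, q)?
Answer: I*sqrt(30837)/4 ≈ 43.901*I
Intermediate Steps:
v(D, q) = -11/4 (v(D, q) = -3 + (1/4)*1 = -3 + 1/4 = -11/4)
T(k) = 11/16 (T(k) = -11/4/(-4) = -11/4*(-1/4) = 11/16)
J(B, S) = 11/16 + S (J(B, S) = S + 11/16 = 11/16 + S)
sqrt(J(-49/(-61), 48) - 1976) = sqrt((11/16 + 48) - 1976) = sqrt(779/16 - 1976) = sqrt(-30837/16) = I*sqrt(30837)/4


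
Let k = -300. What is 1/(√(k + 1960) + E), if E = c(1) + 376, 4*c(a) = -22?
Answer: 1482/542441 - 8*√415/542441 ≈ 0.0024317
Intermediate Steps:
c(a) = -11/2 (c(a) = (¼)*(-22) = -11/2)
E = 741/2 (E = -11/2 + 376 = 741/2 ≈ 370.50)
1/(√(k + 1960) + E) = 1/(√(-300 + 1960) + 741/2) = 1/(√1660 + 741/2) = 1/(2*√415 + 741/2) = 1/(741/2 + 2*√415)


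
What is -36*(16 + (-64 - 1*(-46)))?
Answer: 72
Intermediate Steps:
-36*(16 + (-64 - 1*(-46))) = -36*(16 + (-64 + 46)) = -36*(16 - 18) = -36*(-2) = 72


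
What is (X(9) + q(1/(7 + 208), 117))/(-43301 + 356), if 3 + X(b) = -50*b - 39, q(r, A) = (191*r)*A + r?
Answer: 83432/9233175 ≈ 0.0090361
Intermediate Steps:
q(r, A) = r + 191*A*r (q(r, A) = 191*A*r + r = r + 191*A*r)
X(b) = -42 - 50*b (X(b) = -3 + (-50*b - 39) = -3 + (-39 - 50*b) = -42 - 50*b)
(X(9) + q(1/(7 + 208), 117))/(-43301 + 356) = ((-42 - 50*9) + (1 + 191*117)/(7 + 208))/(-43301 + 356) = ((-42 - 450) + (1 + 22347)/215)/(-42945) = (-492 + (1/215)*22348)*(-1/42945) = (-492 + 22348/215)*(-1/42945) = -83432/215*(-1/42945) = 83432/9233175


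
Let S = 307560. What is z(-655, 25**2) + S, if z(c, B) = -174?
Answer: 307386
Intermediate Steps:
z(-655, 25**2) + S = -174 + 307560 = 307386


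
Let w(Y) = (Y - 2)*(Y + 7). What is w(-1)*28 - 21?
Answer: -525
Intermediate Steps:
w(Y) = (-2 + Y)*(7 + Y)
w(-1)*28 - 21 = (-14 + (-1)² + 5*(-1))*28 - 21 = (-14 + 1 - 5)*28 - 21 = -18*28 - 21 = -504 - 21 = -525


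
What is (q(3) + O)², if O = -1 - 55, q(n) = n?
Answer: 2809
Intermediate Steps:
O = -56
(q(3) + O)² = (3 - 56)² = (-53)² = 2809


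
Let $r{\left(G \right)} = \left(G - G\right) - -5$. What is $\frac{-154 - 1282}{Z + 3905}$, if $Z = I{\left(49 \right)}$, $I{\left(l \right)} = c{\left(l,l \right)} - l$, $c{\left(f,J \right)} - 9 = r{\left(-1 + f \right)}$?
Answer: $- \frac{718}{1935} \approx -0.37106$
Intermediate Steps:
$r{\left(G \right)} = 5$ ($r{\left(G \right)} = 0 + 5 = 5$)
$c{\left(f,J \right)} = 14$ ($c{\left(f,J \right)} = 9 + 5 = 14$)
$I{\left(l \right)} = 14 - l$
$Z = -35$ ($Z = 14 - 49 = -35$)
$\frac{-154 - 1282}{Z + 3905} = \frac{-154 - 1282}{-35 + 3905} = - \frac{1436}{3870} = \left(-1436\right) \frac{1}{3870} = - \frac{718}{1935}$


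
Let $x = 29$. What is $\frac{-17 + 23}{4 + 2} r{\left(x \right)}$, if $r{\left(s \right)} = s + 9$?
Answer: $38$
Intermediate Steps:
$r{\left(s \right)} = 9 + s$
$\frac{-17 + 23}{4 + 2} r{\left(x \right)} = \frac{-17 + 23}{4 + 2} \left(9 + 29\right) = \frac{6}{6} \cdot 38 = 6 \cdot \frac{1}{6} \cdot 38 = 1 \cdot 38 = 38$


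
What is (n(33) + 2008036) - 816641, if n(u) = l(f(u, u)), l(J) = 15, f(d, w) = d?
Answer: 1191410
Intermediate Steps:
n(u) = 15
(n(33) + 2008036) - 816641 = (15 + 2008036) - 816641 = 2008051 - 816641 = 1191410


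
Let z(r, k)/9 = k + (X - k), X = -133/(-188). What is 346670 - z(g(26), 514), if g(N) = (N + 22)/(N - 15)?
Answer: 65172763/188 ≈ 3.4666e+5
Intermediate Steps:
X = 133/188 (X = -133*(-1/188) = 133/188 ≈ 0.70745)
g(N) = (22 + N)/(-15 + N)
z(r, k) = 1197/188 (z(r, k) = 9*(k + (133/188 - k)) = 9*(133/188) = 1197/188)
346670 - z(g(26), 514) = 346670 - 1*1197/188 = 346670 - 1197/188 = 65172763/188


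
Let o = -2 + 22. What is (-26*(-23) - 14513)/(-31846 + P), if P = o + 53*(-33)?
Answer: 2783/6715 ≈ 0.41445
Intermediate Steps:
o = 20
P = -1729 (P = 20 + 53*(-33) = 20 - 1749 = -1729)
(-26*(-23) - 14513)/(-31846 + P) = (-26*(-23) - 14513)/(-31846 - 1729) = (598 - 14513)/(-33575) = -13915*(-1/33575) = 2783/6715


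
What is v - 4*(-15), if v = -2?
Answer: 58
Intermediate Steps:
v - 4*(-15) = -2 - 4*(-15) = -2 + 60 = 58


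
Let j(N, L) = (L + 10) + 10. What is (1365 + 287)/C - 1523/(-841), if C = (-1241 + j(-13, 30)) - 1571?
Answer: 1408597/1161421 ≈ 1.2128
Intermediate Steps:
j(N, L) = 20 + L (j(N, L) = (10 + L) + 10 = 20 + L)
C = -2762 (C = (-1241 + (20 + 30)) - 1571 = (-1241 + 50) - 1571 = -1191 - 1571 = -2762)
(1365 + 287)/C - 1523/(-841) = (1365 + 287)/(-2762) - 1523/(-841) = 1652*(-1/2762) - 1523*(-1/841) = -826/1381 + 1523/841 = 1408597/1161421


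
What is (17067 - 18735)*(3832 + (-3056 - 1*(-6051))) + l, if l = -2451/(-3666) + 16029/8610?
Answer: -9984330854776/876785 ≈ -1.1387e+7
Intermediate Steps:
l = 2218484/876785 (l = -2451*(-1/3666) + 16029*(1/8610) = 817/1222 + 5343/2870 = 2218484/876785 ≈ 2.5302)
(17067 - 18735)*(3832 + (-3056 - 1*(-6051))) + l = (17067 - 18735)*(3832 + (-3056 - 1*(-6051))) + 2218484/876785 = -1668*(3832 + (-3056 + 6051)) + 2218484/876785 = -1668*(3832 + 2995) + 2218484/876785 = -1668*6827 + 2218484/876785 = -11387436 + 2218484/876785 = -9984330854776/876785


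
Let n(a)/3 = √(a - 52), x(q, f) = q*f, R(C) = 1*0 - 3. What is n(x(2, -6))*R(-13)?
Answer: -72*I ≈ -72.0*I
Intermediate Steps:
R(C) = -3 (R(C) = 0 - 3 = -3)
x(q, f) = f*q
n(a) = 3*√(-52 + a) (n(a) = 3*√(a - 52) = 3*√(-52 + a))
n(x(2, -6))*R(-13) = (3*√(-52 - 6*2))*(-3) = (3*√(-52 - 12))*(-3) = (3*√(-64))*(-3) = (3*(8*I))*(-3) = (24*I)*(-3) = -72*I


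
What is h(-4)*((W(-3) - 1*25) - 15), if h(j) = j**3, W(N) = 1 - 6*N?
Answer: 1344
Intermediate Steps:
W(N) = 1 - 6*N
h(-4)*((W(-3) - 1*25) - 15) = (-4)**3*(((1 - 6*(-3)) - 1*25) - 15) = -64*(((1 + 18) - 25) - 15) = -64*((19 - 25) - 15) = -64*(-6 - 15) = -64*(-21) = 1344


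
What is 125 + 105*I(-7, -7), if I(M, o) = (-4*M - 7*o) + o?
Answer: 7475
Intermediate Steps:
I(M, o) = -6*o - 4*M (I(M, o) = (-7*o - 4*M) + o = -6*o - 4*M)
125 + 105*I(-7, -7) = 125 + 105*(-6*(-7) - 4*(-7)) = 125 + 105*(42 + 28) = 125 + 105*70 = 125 + 7350 = 7475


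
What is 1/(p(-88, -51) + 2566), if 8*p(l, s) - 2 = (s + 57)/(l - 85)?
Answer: 346/887921 ≈ 0.00038967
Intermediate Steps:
p(l, s) = 1/4 + (57 + s)/(8*(-85 + l)) (p(l, s) = 1/4 + ((s + 57)/(l - 85))/8 = 1/4 + ((57 + s)/(-85 + l))/8 = 1/4 + (57 + s)/(8*(-85 + l)))
1/(p(-88, -51) + 2566) = 1/((-113 - 51 + 2*(-88))/(8*(-85 - 88)) + 2566) = 1/((1/8)*(-113 - 51 - 176)/(-173) + 2566) = 1/((1/8)*(-1/173)*(-340) + 2566) = 1/(85/346 + 2566) = 1/(887921/346) = 346/887921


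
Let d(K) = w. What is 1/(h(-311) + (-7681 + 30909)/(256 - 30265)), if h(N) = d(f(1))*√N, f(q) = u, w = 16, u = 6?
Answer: -174262263/17924484657220 - 900540081*I*√311/4481121164305 ≈ -9.722e-6 - 0.003544*I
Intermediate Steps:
f(q) = 6
d(K) = 16
h(N) = 16*√N
1/(h(-311) + (-7681 + 30909)/(256 - 30265)) = 1/(16*√(-311) + (-7681 + 30909)/(256 - 30265)) = 1/(16*(I*√311) + 23228/(-30009)) = 1/(16*I*√311 + 23228*(-1/30009)) = 1/(16*I*√311 - 23228/30009) = 1/(-23228/30009 + 16*I*√311)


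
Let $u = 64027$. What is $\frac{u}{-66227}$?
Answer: $- \frac{64027}{66227} \approx -0.96678$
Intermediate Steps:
$\frac{u}{-66227} = \frac{64027}{-66227} = 64027 \left(- \frac{1}{66227}\right) = - \frac{64027}{66227}$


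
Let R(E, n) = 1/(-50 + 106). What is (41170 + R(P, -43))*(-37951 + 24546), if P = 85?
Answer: -4415072715/8 ≈ -5.5188e+8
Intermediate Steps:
R(E, n) = 1/56
(41170 + R(P, -43))*(-37951 + 24546) = (41170 + 1/56)*(-37951 + 24546) = (2305521/56)*(-13405) = -4415072715/8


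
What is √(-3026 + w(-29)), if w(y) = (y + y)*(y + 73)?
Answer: I*√5578 ≈ 74.686*I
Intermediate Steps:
w(y) = 2*y*(73 + y) (w(y) = (2*y)*(73 + y) = 2*y*(73 + y))
√(-3026 + w(-29)) = √(-3026 + 2*(-29)*(73 - 29)) = √(-3026 + 2*(-29)*44) = √(-3026 - 2552) = √(-5578) = I*√5578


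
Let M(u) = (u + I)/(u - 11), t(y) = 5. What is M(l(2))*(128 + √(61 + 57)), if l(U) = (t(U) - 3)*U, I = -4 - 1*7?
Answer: 128 + √118 ≈ 138.86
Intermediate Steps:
I = -11 (I = -4 - 7 = -11)
l(U) = 2*U (l(U) = (5 - 3)*U = 2*U)
M(u) = 1 (M(u) = (u - 11)/(u - 11) = (-11 + u)/(-11 + u) = 1)
M(l(2))*(128 + √(61 + 57)) = 1*(128 + √(61 + 57)) = 1*(128 + √118) = 128 + √118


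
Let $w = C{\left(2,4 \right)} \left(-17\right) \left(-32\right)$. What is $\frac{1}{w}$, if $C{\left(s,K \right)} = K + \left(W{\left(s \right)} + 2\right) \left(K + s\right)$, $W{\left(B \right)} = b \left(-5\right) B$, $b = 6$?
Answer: $- \frac{1}{187136} \approx -5.3437 \cdot 10^{-6}$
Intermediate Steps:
$W{\left(B \right)} = - 30 B$ ($W{\left(B \right)} = 6 \left(-5\right) B = - 30 B$)
$C{\left(s,K \right)} = K + \left(2 - 30 s\right) \left(K + s\right)$ ($C{\left(s,K \right)} = K + \left(- 30 s + 2\right) \left(K + s\right) = K + \left(2 - 30 s\right) \left(K + s\right)$)
$w = -187136$ ($w = \left(- 30 \cdot 2^{2} + 2 \cdot 2 + 3 \cdot 4 - 120 \cdot 2\right) \left(-17\right) \left(-32\right) = \left(\left(-30\right) 4 + 4 + 12 - 240\right) \left(-17\right) \left(-32\right) = \left(-120 + 4 + 12 - 240\right) \left(-17\right) \left(-32\right) = \left(-344\right) \left(-17\right) \left(-32\right) = 5848 \left(-32\right) = -187136$)
$\frac{1}{w} = \frac{1}{-187136} = - \frac{1}{187136}$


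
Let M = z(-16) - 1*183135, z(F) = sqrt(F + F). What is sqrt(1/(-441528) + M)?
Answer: sqrt(-8925403556877342 + 194946974784*I*sqrt(2))/220764 ≈ 0.0066094 + 427.94*I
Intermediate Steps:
z(F) = sqrt(2)*sqrt(F) (z(F) = sqrt(2*F) = sqrt(2)*sqrt(F))
M = -183135 + 4*I*sqrt(2) (M = sqrt(2)*sqrt(-16) - 1*183135 = sqrt(2)*(4*I) - 183135 = 4*I*sqrt(2) - 183135 = -183135 + 4*I*sqrt(2) ≈ -1.8314e+5 + 5.6569*I)
sqrt(1/(-441528) + M) = sqrt(1/(-441528) + (-183135 + 4*I*sqrt(2))) = sqrt(-1/441528 + (-183135 + 4*I*sqrt(2))) = sqrt(-80859230281/441528 + 4*I*sqrt(2))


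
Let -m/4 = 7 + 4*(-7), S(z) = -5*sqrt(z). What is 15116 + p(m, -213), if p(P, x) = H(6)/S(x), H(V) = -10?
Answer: 15116 - 2*I*sqrt(213)/213 ≈ 15116.0 - 0.13704*I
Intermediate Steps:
m = 84 (m = -4*(7 + 4*(-7)) = -4*(7 - 28) = -4*(-21) = 84)
p(P, x) = 2/sqrt(x) (p(P, x) = -10*(-1/(5*sqrt(x))) = -(-2)/sqrt(x) = 2/sqrt(x))
15116 + p(m, -213) = 15116 + 2/sqrt(-213) = 15116 + 2*(-I*sqrt(213)/213) = 15116 - 2*I*sqrt(213)/213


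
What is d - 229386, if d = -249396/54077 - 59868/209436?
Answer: -216500478317607/943805881 ≈ -2.2939e+5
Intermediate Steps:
d = -4622498541/943805881 (d = -249396*1/54077 - 59868*1/209436 = -249396/54077 - 4989/17453 = -4622498541/943805881 ≈ -4.8977)
d - 229386 = -4622498541/943805881 - 229386 = -216500478317607/943805881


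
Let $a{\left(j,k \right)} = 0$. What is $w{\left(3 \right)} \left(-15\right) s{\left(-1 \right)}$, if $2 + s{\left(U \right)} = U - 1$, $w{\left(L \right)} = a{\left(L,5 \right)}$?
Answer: $0$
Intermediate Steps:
$w{\left(L \right)} = 0$
$s{\left(U \right)} = -3 + U$ ($s{\left(U \right)} = -2 + \left(U - 1\right) = -2 + \left(-1 + U\right) = -3 + U$)
$w{\left(3 \right)} \left(-15\right) s{\left(-1 \right)} = 0 \left(-15\right) \left(-3 - 1\right) = 0 \left(-4\right) = 0$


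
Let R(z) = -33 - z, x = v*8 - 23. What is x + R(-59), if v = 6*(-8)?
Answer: -381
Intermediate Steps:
v = -48
x = -407 (x = -48*8 - 23 = -384 - 23 = -407)
x + R(-59) = -407 + (-33 - 1*(-59)) = -407 + (-33 + 59) = -407 + 26 = -381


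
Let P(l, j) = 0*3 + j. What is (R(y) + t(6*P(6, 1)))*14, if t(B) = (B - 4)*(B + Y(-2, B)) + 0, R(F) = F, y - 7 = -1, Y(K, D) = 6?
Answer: 420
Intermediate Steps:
y = 6 (y = 7 - 1 = 6)
P(l, j) = j (P(l, j) = 0 + j = j)
t(B) = (-4 + B)*(6 + B) (t(B) = (B - 4)*(B + 6) + 0 = (-4 + B)*(6 + B) + 0 = (-4 + B)*(6 + B))
(R(y) + t(6*P(6, 1)))*14 = (6 + (-24 + (6*1)**2 + 2*(6*1)))*14 = (6 + (-24 + 6**2 + 2*6))*14 = (6 + (-24 + 36 + 12))*14 = (6 + 24)*14 = 30*14 = 420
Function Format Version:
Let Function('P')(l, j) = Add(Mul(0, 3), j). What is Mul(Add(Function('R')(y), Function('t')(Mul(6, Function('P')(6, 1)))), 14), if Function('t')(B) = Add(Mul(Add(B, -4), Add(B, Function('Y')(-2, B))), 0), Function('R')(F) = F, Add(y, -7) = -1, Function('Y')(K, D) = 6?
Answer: 420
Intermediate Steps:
y = 6 (y = Add(7, -1) = 6)
Function('P')(l, j) = j (Function('P')(l, j) = Add(0, j) = j)
Function('t')(B) = Mul(Add(-4, B), Add(6, B)) (Function('t')(B) = Add(Mul(Add(B, -4), Add(B, 6)), 0) = Add(Mul(Add(-4, B), Add(6, B)), 0) = Mul(Add(-4, B), Add(6, B)))
Mul(Add(Function('R')(y), Function('t')(Mul(6, Function('P')(6, 1)))), 14) = Mul(Add(6, Add(-24, Pow(Mul(6, 1), 2), Mul(2, Mul(6, 1)))), 14) = Mul(Add(6, Add(-24, Pow(6, 2), Mul(2, 6))), 14) = Mul(Add(6, Add(-24, 36, 12)), 14) = Mul(Add(6, 24), 14) = Mul(30, 14) = 420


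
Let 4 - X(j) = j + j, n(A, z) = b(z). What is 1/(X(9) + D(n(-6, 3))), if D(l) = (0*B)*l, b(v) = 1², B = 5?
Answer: -1/14 ≈ -0.071429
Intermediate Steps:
b(v) = 1
n(A, z) = 1
X(j) = 4 - 2*j (X(j) = 4 - (j + j) = 4 - 2*j)
D(l) = 0 (D(l) = (0*5)*l = 0*l = 0)
1/(X(9) + D(n(-6, 3))) = 1/((4 - 2*9) + 0) = 1/((4 - 18) + 0) = 1/(-14 + 0) = 1/(-14) = -1/14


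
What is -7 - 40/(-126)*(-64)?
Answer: -1721/63 ≈ -27.317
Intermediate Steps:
-7 - 40/(-126)*(-64) = -7 - 40*(-1/126)*(-64) = -7 + (20/63)*(-64) = -7 - 1280/63 = -1721/63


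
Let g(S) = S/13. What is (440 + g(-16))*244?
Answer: 1391776/13 ≈ 1.0706e+5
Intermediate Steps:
g(S) = S/13 (g(S) = S*(1/13) = S/13)
(440 + g(-16))*244 = (440 + (1/13)*(-16))*244 = (440 - 16/13)*244 = (5704/13)*244 = 1391776/13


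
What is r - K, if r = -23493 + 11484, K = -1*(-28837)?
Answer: -40846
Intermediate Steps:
K = 28837
r = -12009
r - K = -12009 - 1*28837 = -12009 - 28837 = -40846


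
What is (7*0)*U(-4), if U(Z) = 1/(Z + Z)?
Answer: 0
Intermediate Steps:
U(Z) = 1/(2*Z)
(7*0)*U(-4) = (7*0)*((1/2)/(-4)) = 0*((1/2)*(-1/4)) = 0*(-1/8) = 0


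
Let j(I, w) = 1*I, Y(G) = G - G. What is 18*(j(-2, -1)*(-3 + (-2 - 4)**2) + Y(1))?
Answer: -1188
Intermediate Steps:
Y(G) = 0
j(I, w) = I
18*(j(-2, -1)*(-3 + (-2 - 4)**2) + Y(1)) = 18*(-2*(-3 + (-2 - 4)**2) + 0) = 18*(-2*(-3 + (-6)**2) + 0) = 18*(-2*(-3 + 36) + 0) = 18*(-2*33 + 0) = 18*(-66 + 0) = 18*(-66) = -1188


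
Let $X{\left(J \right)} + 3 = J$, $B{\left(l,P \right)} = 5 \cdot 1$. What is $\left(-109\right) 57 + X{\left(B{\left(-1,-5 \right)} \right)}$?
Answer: $-6211$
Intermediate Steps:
$B{\left(l,P \right)} = 5$
$X{\left(J \right)} = -3 + J$
$\left(-109\right) 57 + X{\left(B{\left(-1,-5 \right)} \right)} = \left(-109\right) 57 + \left(-3 + 5\right) = -6213 + 2 = -6211$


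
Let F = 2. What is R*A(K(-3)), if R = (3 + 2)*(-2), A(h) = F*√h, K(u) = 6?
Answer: -20*√6 ≈ -48.990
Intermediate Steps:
A(h) = 2*√h
R = -10 (R = 5*(-2) = -10)
R*A(K(-3)) = -20*√6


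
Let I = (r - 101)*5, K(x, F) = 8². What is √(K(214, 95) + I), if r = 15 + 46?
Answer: 2*I*√34 ≈ 11.662*I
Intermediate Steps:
K(x, F) = 64
r = 61
I = -200 (I = (61 - 101)*5 = -40*5 = -200)
√(K(214, 95) + I) = √(64 - 200) = √(-136) = 2*I*√34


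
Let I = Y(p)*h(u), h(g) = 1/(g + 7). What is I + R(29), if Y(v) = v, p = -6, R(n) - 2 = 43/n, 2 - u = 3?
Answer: 72/29 ≈ 2.4828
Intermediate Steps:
u = -1 (u = 2 - 1*3 = 2 - 3 = -1)
R(n) = 2 + 43/n
h(g) = 1/(7 + g)
I = -1 (I = -6/(7 - 1) = -6/6 = -6*⅙ = -1)
I + R(29) = -1 + (2 + 43/29) = -1 + 101/29 = 72/29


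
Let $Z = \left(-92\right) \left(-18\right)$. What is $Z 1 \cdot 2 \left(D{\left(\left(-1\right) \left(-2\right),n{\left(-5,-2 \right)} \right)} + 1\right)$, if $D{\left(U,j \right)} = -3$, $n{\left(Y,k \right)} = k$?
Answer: $-6624$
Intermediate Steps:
$Z = 1656$
$Z 1 \cdot 2 \left(D{\left(\left(-1\right) \left(-2\right),n{\left(-5,-2 \right)} \right)} + 1\right) = 1656 \cdot 1 \cdot 2 \left(-3 + 1\right) = 1656 \cdot 2 \left(-2\right) = 1656 \left(-4\right) = -6624$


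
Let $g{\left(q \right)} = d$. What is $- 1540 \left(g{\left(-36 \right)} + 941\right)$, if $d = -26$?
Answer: $-1409100$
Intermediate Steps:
$g{\left(q \right)} = -26$
$- 1540 \left(g{\left(-36 \right)} + 941\right) = - 1540 \left(-26 + 941\right) = \left(-1540\right) 915 = -1409100$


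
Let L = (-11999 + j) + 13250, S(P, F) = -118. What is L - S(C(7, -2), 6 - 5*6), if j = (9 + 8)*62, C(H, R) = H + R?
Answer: 2423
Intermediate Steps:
j = 1054 (j = 17*62 = 1054)
L = 2305 (L = (-11999 + 1054) + 13250 = -10945 + 13250 = 2305)
L - S(C(7, -2), 6 - 5*6) = 2305 - 1*(-118) = 2305 + 118 = 2423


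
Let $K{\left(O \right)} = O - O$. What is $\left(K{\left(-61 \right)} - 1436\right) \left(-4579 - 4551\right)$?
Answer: $13110680$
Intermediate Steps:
$K{\left(O \right)} = 0$
$\left(K{\left(-61 \right)} - 1436\right) \left(-4579 - 4551\right) = \left(0 - 1436\right) \left(-4579 - 4551\right) = \left(-1436\right) \left(-9130\right) = 13110680$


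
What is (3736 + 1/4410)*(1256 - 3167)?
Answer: -214184893/30 ≈ -7.1395e+6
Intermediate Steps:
(3736 + 1/4410)*(1256 - 3167) = (3736 + 1/4410)*(-1911) = (16475761/4410)*(-1911) = -214184893/30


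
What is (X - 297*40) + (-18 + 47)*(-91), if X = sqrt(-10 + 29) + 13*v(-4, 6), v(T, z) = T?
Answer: -14571 + sqrt(19) ≈ -14567.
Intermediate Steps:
X = -52 + sqrt(19) (X = sqrt(-10 + 29) + 13*(-4) = sqrt(19) - 52 = -52 + sqrt(19) ≈ -47.641)
(X - 297*40) + (-18 + 47)*(-91) = ((-52 + sqrt(19)) - 297*40) + (-18 + 47)*(-91) = ((-52 + sqrt(19)) - 11880) + 29*(-91) = (-11932 + sqrt(19)) - 2639 = -14571 + sqrt(19)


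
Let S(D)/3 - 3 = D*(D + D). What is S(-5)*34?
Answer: 5406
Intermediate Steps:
S(D) = 9 + 6*D² (S(D) = 9 + 3*(D*(D + D)) = 9 + 3*(D*(2*D)) = 9 + 3*(2*D²) = 9 + 6*D²)
S(-5)*34 = (9 + 6*(-5)²)*34 = (9 + 6*25)*34 = (9 + 150)*34 = 159*34 = 5406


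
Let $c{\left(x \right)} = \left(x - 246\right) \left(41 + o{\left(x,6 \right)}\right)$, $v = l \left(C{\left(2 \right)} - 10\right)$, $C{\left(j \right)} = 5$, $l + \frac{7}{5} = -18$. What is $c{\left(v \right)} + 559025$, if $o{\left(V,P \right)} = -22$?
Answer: $556194$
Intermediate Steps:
$l = - \frac{97}{5}$ ($l = - \frac{7}{5} - 18 = - \frac{97}{5} \approx -19.4$)
$v = 97$ ($v = - \frac{97 \left(5 - 10\right)}{5} = \left(- \frac{97}{5}\right) \left(-5\right) = 97$)
$c{\left(x \right)} = -4674 + 19 x$ ($c{\left(x \right)} = \left(x - 246\right) \left(41 - 22\right) = \left(-246 + x\right) 19 = -4674 + 19 x$)
$c{\left(v \right)} + 559025 = \left(-4674 + 19 \cdot 97\right) + 559025 = \left(-4674 + 1843\right) + 559025 = -2831 + 559025 = 556194$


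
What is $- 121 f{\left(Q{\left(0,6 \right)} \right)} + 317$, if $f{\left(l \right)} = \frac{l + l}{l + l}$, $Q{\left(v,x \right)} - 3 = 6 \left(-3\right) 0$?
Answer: $196$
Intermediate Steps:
$Q{\left(v,x \right)} = 3$ ($Q{\left(v,x \right)} = 3 + 6 \left(-3\right) 0 = 3 - 0 = 3 + 0 = 3$)
$f{\left(l \right)} = 1$ ($f{\left(l \right)} = \frac{2 l}{2 l} = 2 l \frac{1}{2 l} = 1$)
$- 121 f{\left(Q{\left(0,6 \right)} \right)} + 317 = \left(-121\right) 1 + 317 = -121 + 317 = 196$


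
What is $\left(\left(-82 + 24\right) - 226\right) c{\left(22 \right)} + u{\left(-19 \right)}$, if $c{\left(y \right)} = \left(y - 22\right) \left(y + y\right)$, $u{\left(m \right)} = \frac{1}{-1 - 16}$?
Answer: $- \frac{1}{17} \approx -0.058824$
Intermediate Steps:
$u{\left(m \right)} = - \frac{1}{17}$ ($u{\left(m \right)} = \frac{1}{-17} = - \frac{1}{17}$)
$c{\left(y \right)} = 2 y \left(-22 + y\right)$ ($c{\left(y \right)} = \left(-22 + y\right) 2 y = 2 y \left(-22 + y\right)$)
$\left(\left(-82 + 24\right) - 226\right) c{\left(22 \right)} + u{\left(-19 \right)} = \left(\left(-82 + 24\right) - 226\right) 2 \cdot 22 \left(-22 + 22\right) - \frac{1}{17} = \left(-58 - 226\right) 2 \cdot 22 \cdot 0 - \frac{1}{17} = \left(-284\right) 0 - \frac{1}{17} = 0 - \frac{1}{17} = - \frac{1}{17}$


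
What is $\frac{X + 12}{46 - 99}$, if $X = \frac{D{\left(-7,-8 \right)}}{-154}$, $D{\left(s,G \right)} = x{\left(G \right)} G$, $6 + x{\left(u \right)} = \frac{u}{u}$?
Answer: $- \frac{904}{4081} \approx -0.22151$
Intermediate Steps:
$x{\left(u \right)} = -5$ ($x{\left(u \right)} = -6 + \frac{u}{u} = -6 + 1 = -5$)
$D{\left(s,G \right)} = - 5 G$
$X = - \frac{20}{77}$ ($X = \frac{\left(-5\right) \left(-8\right)}{-154} = 40 \left(- \frac{1}{154}\right) = - \frac{20}{77} \approx -0.25974$)
$\frac{X + 12}{46 - 99} = \frac{- \frac{20}{77} + 12}{46 - 99} = \frac{1}{-53} \cdot \frac{904}{77} = \left(- \frac{1}{53}\right) \frac{904}{77} = - \frac{904}{4081}$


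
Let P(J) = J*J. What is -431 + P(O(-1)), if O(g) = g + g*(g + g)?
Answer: -430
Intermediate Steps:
O(g) = g + 2*g**2 (O(g) = g + g*(2*g) = g + 2*g**2)
P(J) = J**2
-431 + P(O(-1)) = -431 + (-(1 + 2*(-1)))**2 = -431 + (-(1 - 2))**2 = -431 + (-1*(-1))**2 = -431 + 1**2 = -431 + 1 = -430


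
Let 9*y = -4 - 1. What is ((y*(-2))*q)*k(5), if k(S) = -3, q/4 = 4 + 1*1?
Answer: -200/3 ≈ -66.667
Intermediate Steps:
q = 20 (q = 4*(4 + 1*1) = 4*(4 + 1) = 4*5 = 20)
y = -5/9 (y = (-4 - 1)/9 = (1/9)*(-5) = -5/9 ≈ -0.55556)
((y*(-2))*q)*k(5) = (-5/9*(-2)*20)*(-3) = ((10/9)*20)*(-3) = (200/9)*(-3) = -200/3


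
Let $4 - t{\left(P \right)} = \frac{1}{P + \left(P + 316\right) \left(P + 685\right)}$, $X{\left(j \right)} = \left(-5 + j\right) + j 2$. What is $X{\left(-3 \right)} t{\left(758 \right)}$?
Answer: $- \frac{43415113}{775270} \approx -56.0$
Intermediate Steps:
$X{\left(j \right)} = -5 + 3 j$ ($X{\left(j \right)} = \left(-5 + j\right) + 2 j = -5 + 3 j$)
$t{\left(P \right)} = 4 - \frac{1}{P + \left(316 + P\right) \left(685 + P\right)}$ ($t{\left(P \right)} = 4 - \frac{1}{P + \left(P + 316\right) \left(P + 685\right)} = 4 - \frac{1}{P + \left(316 + P\right) \left(685 + P\right)}$)
$X{\left(-3 \right)} t{\left(758 \right)} = \left(-5 + 3 \left(-3\right)\right) \frac{865839 + 4 \cdot 758^{2} + 4008 \cdot 758}{216460 + 758^{2} + 1002 \cdot 758} = \left(-5 - 9\right) \frac{865839 + 4 \cdot 574564 + 3038064}{216460 + 574564 + 759516} = - 14 \frac{865839 + 2298256 + 3038064}{1550540} = - 14 \cdot \frac{1}{1550540} \cdot 6202159 = \left(-14\right) \frac{6202159}{1550540} = - \frac{43415113}{775270}$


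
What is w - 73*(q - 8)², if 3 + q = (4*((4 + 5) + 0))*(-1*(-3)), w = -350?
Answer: -687207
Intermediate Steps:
q = 105 (q = -3 + (4*((4 + 5) + 0))*(-1*(-3)) = -3 + (4*(9 + 0))*3 = -3 + (4*9)*3 = -3 + 36*3 = -3 + 108 = 105)
w - 73*(q - 8)² = -350 - 73*(105 - 8)² = -350 - 73*97² = -350 - 73*9409 = -350 - 686857 = -687207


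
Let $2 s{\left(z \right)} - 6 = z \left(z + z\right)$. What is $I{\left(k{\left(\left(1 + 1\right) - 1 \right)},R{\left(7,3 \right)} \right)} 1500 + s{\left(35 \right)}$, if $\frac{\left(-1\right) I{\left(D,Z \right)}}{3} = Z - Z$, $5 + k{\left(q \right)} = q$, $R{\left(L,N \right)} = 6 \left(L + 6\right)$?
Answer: $1228$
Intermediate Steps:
$R{\left(L,N \right)} = 36 + 6 L$ ($R{\left(L,N \right)} = 6 \left(6 + L\right) = 36 + 6 L$)
$k{\left(q \right)} = -5 + q$
$I{\left(D,Z \right)} = 0$ ($I{\left(D,Z \right)} = - 3 \left(Z - Z\right) = \left(-3\right) 0 = 0$)
$s{\left(z \right)} = 3 + z^{2}$ ($s{\left(z \right)} = 3 + \frac{z \left(z + z\right)}{2} = 3 + \frac{z 2 z}{2} = 3 + \frac{2 z^{2}}{2} = 3 + z^{2}$)
$I{\left(k{\left(\left(1 + 1\right) - 1 \right)},R{\left(7,3 \right)} \right)} 1500 + s{\left(35 \right)} = 0 \cdot 1500 + \left(3 + 35^{2}\right) = 0 + \left(3 + 1225\right) = 0 + 1228 = 1228$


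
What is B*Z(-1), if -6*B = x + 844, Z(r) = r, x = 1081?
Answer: 1925/6 ≈ 320.83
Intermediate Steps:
B = -1925/6 (B = -(1081 + 844)/6 = -⅙*1925 = -1925/6 ≈ -320.83)
B*Z(-1) = -1925/6*(-1) = 1925/6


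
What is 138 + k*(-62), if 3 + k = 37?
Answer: -1970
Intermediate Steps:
k = 34 (k = -3 + 37 = 34)
138 + k*(-62) = 138 + 34*(-62) = 138 - 2108 = -1970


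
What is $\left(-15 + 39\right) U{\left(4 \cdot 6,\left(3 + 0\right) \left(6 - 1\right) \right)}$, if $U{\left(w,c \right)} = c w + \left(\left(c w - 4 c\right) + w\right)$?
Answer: $16416$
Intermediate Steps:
$U{\left(w,c \right)} = w - 4 c + 2 c w$ ($U{\left(w,c \right)} = c w + \left(\left(- 4 c + c w\right) + w\right) = c w + \left(w - 4 c + c w\right) = w - 4 c + 2 c w$)
$\left(-15 + 39\right) U{\left(4 \cdot 6,\left(3 + 0\right) \left(6 - 1\right) \right)} = \left(-15 + 39\right) \left(4 \cdot 6 - 4 \left(3 + 0\right) \left(6 - 1\right) + 2 \left(3 + 0\right) \left(6 - 1\right) 4 \cdot 6\right) = 24 \left(24 - 4 \cdot 3 \cdot 5 + 2 \cdot 3 \cdot 5 \cdot 24\right) = 24 \left(24 - 60 + 2 \cdot 15 \cdot 24\right) = 24 \left(24 - 60 + 720\right) = 24 \cdot 684 = 16416$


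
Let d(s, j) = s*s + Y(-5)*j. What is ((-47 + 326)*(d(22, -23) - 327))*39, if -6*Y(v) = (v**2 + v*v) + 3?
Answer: 7837947/2 ≈ 3.9190e+6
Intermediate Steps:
Y(v) = -1/2 - v**2/3 (Y(v) = -((v**2 + v*v) + 3)/6 = -((v**2 + v**2) + 3)/6 = -(2*v**2 + 3)/6 = -(3 + 2*v**2)/6 = -1/2 - v**2/3)
d(s, j) = s**2 - 53*j/6 (d(s, j) = s*s + (-1/2 - 1/3*(-5)**2)*j = s**2 + (-1/2 - 1/3*25)*j = s**2 + (-1/2 - 25/3)*j = s**2 - 53*j/6)
((-47 + 326)*(d(22, -23) - 327))*39 = ((-47 + 326)*((22**2 - 53/6*(-23)) - 327))*39 = (279*((484 + 1219/6) - 327))*39 = (279*(4123/6 - 327))*39 = (279*(2161/6))*39 = (200973/2)*39 = 7837947/2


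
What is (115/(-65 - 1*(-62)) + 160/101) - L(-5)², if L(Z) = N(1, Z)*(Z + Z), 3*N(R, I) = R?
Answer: -43505/909 ≈ -47.860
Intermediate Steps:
N(R, I) = R/3
L(Z) = 2*Z/3 (L(Z) = ((⅓)*1)*(Z + Z) = (2*Z)/3 = 2*Z/3)
(115/(-65 - 1*(-62)) + 160/101) - L(-5)² = (115/(-65 - 1*(-62)) + 160/101) - ((⅔)*(-5))² = (115/(-65 + 62) + 160*(1/101)) - (-10/3)² = (115/(-3) + 160/101) - 1*100/9 = (115*(-⅓) + 160/101) - 100/9 = (-115/3 + 160/101) - 100/9 = -11135/303 - 100/9 = -43505/909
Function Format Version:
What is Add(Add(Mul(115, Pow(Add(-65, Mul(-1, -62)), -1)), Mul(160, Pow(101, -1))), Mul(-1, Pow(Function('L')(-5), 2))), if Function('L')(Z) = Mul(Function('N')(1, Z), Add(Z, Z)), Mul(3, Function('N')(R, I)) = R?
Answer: Rational(-43505, 909) ≈ -47.860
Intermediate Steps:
Function('N')(R, I) = Mul(Rational(1, 3), R)
Function('L')(Z) = Mul(Rational(2, 3), Z) (Function('L')(Z) = Mul(Mul(Rational(1, 3), 1), Add(Z, Z)) = Mul(Rational(1, 3), Mul(2, Z)) = Mul(Rational(2, 3), Z))
Add(Add(Mul(115, Pow(Add(-65, Mul(-1, -62)), -1)), Mul(160, Pow(101, -1))), Mul(-1, Pow(Function('L')(-5), 2))) = Add(Add(Mul(115, Pow(Add(-65, Mul(-1, -62)), -1)), Mul(160, Pow(101, -1))), Mul(-1, Pow(Mul(Rational(2, 3), -5), 2))) = Add(Add(Mul(115, Pow(Add(-65, 62), -1)), Mul(160, Rational(1, 101))), Mul(-1, Pow(Rational(-10, 3), 2))) = Add(Add(Mul(115, Pow(-3, -1)), Rational(160, 101)), Mul(-1, Rational(100, 9))) = Add(Add(Mul(115, Rational(-1, 3)), Rational(160, 101)), Rational(-100, 9)) = Add(Add(Rational(-115, 3), Rational(160, 101)), Rational(-100, 9)) = Add(Rational(-11135, 303), Rational(-100, 9)) = Rational(-43505, 909)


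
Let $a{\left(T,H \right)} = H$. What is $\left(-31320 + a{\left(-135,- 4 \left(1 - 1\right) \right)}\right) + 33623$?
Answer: $2303$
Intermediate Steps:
$\left(-31320 + a{\left(-135,- 4 \left(1 - 1\right) \right)}\right) + 33623 = \left(-31320 - 4 \left(1 - 1\right)\right) + 33623 = \left(-31320 - 0\right) + 33623 = \left(-31320 + 0\right) + 33623 = -31320 + 33623 = 2303$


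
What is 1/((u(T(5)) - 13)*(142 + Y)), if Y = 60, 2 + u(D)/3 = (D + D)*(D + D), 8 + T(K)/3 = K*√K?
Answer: 20393/8610542698 + 4320*√5/4305271349 ≈ 4.6121e-6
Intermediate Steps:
T(K) = -24 + 3*K^(3/2) (T(K) = -24 + 3*(K*√K) = -24 + 3*K^(3/2))
u(D) = -6 + 12*D² (u(D) = -6 + 3*((D + D)*(D + D)) = -6 + 3*((2*D)*(2*D)) = -6 + 3*(4*D²) = -6 + 12*D²)
1/((u(T(5)) - 13)*(142 + Y)) = 1/(((-6 + 12*(-24 + 3*5^(3/2))²) - 13)*(142 + 60)) = 1/(((-6 + 12*(-24 + 3*(5*√5))²) - 13)*202) = 1/(((-6 + 12*(-24 + 15*√5)²) - 13)*202) = 1/((-19 + 12*(-24 + 15*√5)²)*202) = 1/(-3838 + 2424*(-24 + 15*√5)²)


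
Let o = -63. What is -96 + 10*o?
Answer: -726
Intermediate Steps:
-96 + 10*o = -96 + 10*(-63) = -96 - 630 = -726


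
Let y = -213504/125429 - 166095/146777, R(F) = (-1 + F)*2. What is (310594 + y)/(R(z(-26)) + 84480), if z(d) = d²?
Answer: 5718012047469439/1580138224941390 ≈ 3.6187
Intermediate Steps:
R(F) = -2 + 2*F
y = -52170606363/18410092333 (y = -213504*1/125429 - 166095*1/146777 = -213504/125429 - 166095/146777 = -52170606363/18410092333 ≈ -2.8338)
(310594 + y)/(R(z(-26)) + 84480) = (310594 - 52170606363/18410092333)/((-2 + 2*(-26)²) + 84480) = 5718012047469439/(18410092333*((-2 + 2*676) + 84480)) = 5718012047469439/(18410092333*((-2 + 1352) + 84480)) = 5718012047469439/(18410092333*(1350 + 84480)) = (5718012047469439/18410092333)/85830 = (5718012047469439/18410092333)*(1/85830) = 5718012047469439/1580138224941390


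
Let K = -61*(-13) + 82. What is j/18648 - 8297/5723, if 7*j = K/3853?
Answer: -596144907593/411201807912 ≈ -1.4498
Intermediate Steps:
K = 875 (K = 793 + 82 = 875)
j = 125/3853 (j = (875/3853)/7 = (875*(1/3853))/7 = (⅐)*(875/3853) = 125/3853 ≈ 0.032442)
j/18648 - 8297/5723 = (125/3853)/18648 - 8297/5723 = (125/3853)*(1/18648) - 8297*1/5723 = 125/71850744 - 8297/5723 = -596144907593/411201807912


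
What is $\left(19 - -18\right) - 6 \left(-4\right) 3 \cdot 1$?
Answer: $109$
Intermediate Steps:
$\left(19 - -18\right) - 6 \left(-4\right) 3 \cdot 1 = \left(19 + 18\right) - 6 \left(\left(-12\right) 1\right) = 37 - -72 = 37 + 72 = 109$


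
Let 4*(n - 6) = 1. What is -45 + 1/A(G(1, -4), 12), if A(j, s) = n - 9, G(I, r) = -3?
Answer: -499/11 ≈ -45.364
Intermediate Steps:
n = 25/4 (n = 6 + (¼)*1 = 6 + ¼ = 25/4 ≈ 6.2500)
A(j, s) = -11/4 (A(j, s) = 25/4 - 9 = -11/4)
-45 + 1/A(G(1, -4), 12) = -45 + 1/(-11/4) = -45 - 4/11 = -499/11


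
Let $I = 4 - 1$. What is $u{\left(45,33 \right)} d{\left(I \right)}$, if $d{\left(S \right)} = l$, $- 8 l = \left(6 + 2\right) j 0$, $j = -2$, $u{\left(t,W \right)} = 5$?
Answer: $0$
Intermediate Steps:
$I = 3$
$l = 0$ ($l = - \frac{\left(6 + 2\right) \left(-2\right) 0}{8} = - \frac{8 \left(-2\right) 0}{8} = - \frac{\left(-16\right) 0}{8} = \left(- \frac{1}{8}\right) 0 = 0$)
$d{\left(S \right)} = 0$
$u{\left(45,33 \right)} d{\left(I \right)} = 5 \cdot 0 = 0$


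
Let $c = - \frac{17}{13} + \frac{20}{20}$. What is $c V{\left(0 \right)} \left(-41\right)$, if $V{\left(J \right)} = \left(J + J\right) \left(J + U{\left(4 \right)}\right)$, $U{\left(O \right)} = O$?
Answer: $0$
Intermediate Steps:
$c = - \frac{4}{13}$ ($c = \left(-17\right) \frac{1}{13} + 20 \cdot \frac{1}{20} = - \frac{17}{13} + 1 = - \frac{4}{13} \approx -0.30769$)
$V{\left(J \right)} = 2 J \left(4 + J\right)$ ($V{\left(J \right)} = \left(J + J\right) \left(J + 4\right) = 2 J \left(4 + J\right)$)
$c V{\left(0 \right)} \left(-41\right) = - \frac{4 \cdot 2 \cdot 0 \left(4 + 0\right)}{13} \left(-41\right) = - \frac{4 \cdot 2 \cdot 0 \cdot 4}{13} \left(-41\right) = \left(- \frac{4}{13}\right) 0 \left(-41\right) = 0 \left(-41\right) = 0$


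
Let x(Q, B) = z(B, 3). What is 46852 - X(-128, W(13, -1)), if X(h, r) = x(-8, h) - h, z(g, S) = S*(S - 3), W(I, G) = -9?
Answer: 46724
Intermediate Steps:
z(g, S) = S*(-3 + S)
x(Q, B) = 0 (x(Q, B) = 3*(-3 + 3) = 3*0 = 0)
X(h, r) = -h (X(h, r) = 0 - h = -h)
46852 - X(-128, W(13, -1)) = 46852 - (-1)*(-128) = 46852 - 1*128 = 46852 - 128 = 46724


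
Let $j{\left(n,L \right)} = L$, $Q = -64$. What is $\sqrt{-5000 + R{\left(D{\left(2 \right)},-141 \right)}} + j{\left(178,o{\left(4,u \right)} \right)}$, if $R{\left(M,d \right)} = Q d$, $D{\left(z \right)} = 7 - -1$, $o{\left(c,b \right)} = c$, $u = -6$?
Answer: $4 + 2 \sqrt{1006} \approx 67.435$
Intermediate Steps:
$D{\left(z \right)} = 8$ ($D{\left(z \right)} = 7 + 1 = 8$)
$R{\left(M,d \right)} = - 64 d$
$\sqrt{-5000 + R{\left(D{\left(2 \right)},-141 \right)}} + j{\left(178,o{\left(4,u \right)} \right)} = \sqrt{-5000 - -9024} + 4 = \sqrt{-5000 + 9024} + 4 = \sqrt{4024} + 4 = 2 \sqrt{1006} + 4 = 4 + 2 \sqrt{1006}$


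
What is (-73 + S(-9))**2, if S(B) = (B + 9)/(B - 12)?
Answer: 5329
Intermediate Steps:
S(B) = (9 + B)/(-12 + B)
(-73 + S(-9))**2 = (-73 + (9 - 9)/(-12 - 9))**2 = (-73 + 0/(-21))**2 = (-73 - 1/21*0)**2 = (-73 + 0)**2 = (-73)**2 = 5329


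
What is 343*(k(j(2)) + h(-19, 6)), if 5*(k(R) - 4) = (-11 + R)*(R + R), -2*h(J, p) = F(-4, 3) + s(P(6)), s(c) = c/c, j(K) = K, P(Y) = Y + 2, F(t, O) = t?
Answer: -5831/10 ≈ -583.10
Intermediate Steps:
P(Y) = 2 + Y
s(c) = 1
h(J, p) = 3/2 (h(J, p) = -(-4 + 1)/2 = -1/2*(-3) = 3/2)
k(R) = 4 + 2*R*(-11 + R)/5 (k(R) = 4 + ((-11 + R)*(R + R))/5 = 4 + ((-11 + R)*(2*R))/5 = 4 + (2*R*(-11 + R))/5 = 4 + 2*R*(-11 + R)/5)
343*(k(j(2)) + h(-19, 6)) = 343*((4 - 22/5*2 + (2/5)*2**2) + 3/2) = 343*((4 - 44/5 + (2/5)*4) + 3/2) = 343*((4 - 44/5 + 8/5) + 3/2) = 343*(-16/5 + 3/2) = 343*(-17/10) = -5831/10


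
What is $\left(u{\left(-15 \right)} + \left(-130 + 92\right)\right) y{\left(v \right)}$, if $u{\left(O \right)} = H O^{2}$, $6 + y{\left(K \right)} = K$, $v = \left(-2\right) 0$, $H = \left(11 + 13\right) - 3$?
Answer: $-28122$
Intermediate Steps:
$H = 21$ ($H = 24 - 3 = 21$)
$v = 0$
$y{\left(K \right)} = -6 + K$
$u{\left(O \right)} = 21 O^{2}$
$\left(u{\left(-15 \right)} + \left(-130 + 92\right)\right) y{\left(v \right)} = \left(21 \left(-15\right)^{2} + \left(-130 + 92\right)\right) \left(-6 + 0\right) = \left(21 \cdot 225 - 38\right) \left(-6\right) = \left(4725 - 38\right) \left(-6\right) = 4687 \left(-6\right) = -28122$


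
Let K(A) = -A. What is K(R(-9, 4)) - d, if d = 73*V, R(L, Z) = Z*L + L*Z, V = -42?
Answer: 3138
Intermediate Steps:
R(L, Z) = 2*L*Z (R(L, Z) = L*Z + L*Z = 2*L*Z)
d = -3066 (d = 73*(-42) = -3066)
K(R(-9, 4)) - d = -2*(-9)*4 - 1*(-3066) = -1*(-72) + 3066 = 72 + 3066 = 3138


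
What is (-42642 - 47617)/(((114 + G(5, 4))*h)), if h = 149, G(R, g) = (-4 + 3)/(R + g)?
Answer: -812331/152725 ≈ -5.3189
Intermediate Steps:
G(R, g) = -1/(R + g)
(-42642 - 47617)/(((114 + G(5, 4))*h)) = (-42642 - 47617)/(((114 - 1/(5 + 4))*149)) = -90259*1/(149*(114 - 1/9)) = -90259/((1025/9)*149) = -90259/152725/9 = -90259*9/152725 = -812331/152725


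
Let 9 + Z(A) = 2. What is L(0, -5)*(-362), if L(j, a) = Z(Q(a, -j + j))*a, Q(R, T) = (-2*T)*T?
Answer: -12670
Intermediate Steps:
Q(R, T) = -2*T²
Z(A) = -7 (Z(A) = -9 + 2 = -7)
L(j, a) = -7*a
L(0, -5)*(-362) = -7*(-5)*(-362) = 35*(-362) = -12670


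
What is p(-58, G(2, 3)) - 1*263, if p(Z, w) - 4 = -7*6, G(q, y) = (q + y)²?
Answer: -301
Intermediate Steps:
p(Z, w) = -38 (p(Z, w) = 4 - 7*6 = 4 - 1*42 = 4 - 42 = -38)
p(-58, G(2, 3)) - 1*263 = -38 - 1*263 = -38 - 263 = -301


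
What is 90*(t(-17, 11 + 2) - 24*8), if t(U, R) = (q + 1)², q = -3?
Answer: -16920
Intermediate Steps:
t(U, R) = 4 (t(U, R) = (-3 + 1)² = (-2)² = 4)
90*(t(-17, 11 + 2) - 24*8) = 90*(4 - 24*8) = 90*(4 - 192) = 90*(-188) = -16920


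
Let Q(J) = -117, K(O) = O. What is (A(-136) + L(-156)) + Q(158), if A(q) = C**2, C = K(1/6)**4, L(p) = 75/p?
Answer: -2565193523/21835008 ≈ -117.48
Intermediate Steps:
C = 1/1296 (C = (1/6)**4 = 1/1296 ≈ 0.00077160)
A(q) = 1/1679616 (A(q) = (1/1296)**2 = 1/1679616)
(A(-136) + L(-156)) + Q(158) = (1/1679616 + 75/(-156)) - 117 = (1/1679616 + 75*(-1/156)) - 117 = (1/1679616 - 25/52) - 117 = -10497587/21835008 - 117 = -2565193523/21835008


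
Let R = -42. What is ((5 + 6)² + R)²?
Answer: 6241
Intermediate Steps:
((5 + 6)² + R)² = ((5 + 6)² - 42)² = (11² - 42)² = (121 - 42)² = 79² = 6241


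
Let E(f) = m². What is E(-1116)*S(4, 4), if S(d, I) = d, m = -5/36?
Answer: 25/324 ≈ 0.077160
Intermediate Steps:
m = -5/36 (m = -5*1/36 = -5/36 ≈ -0.13889)
E(f) = 25/1296 (E(f) = (-5/36)² = 25/1296)
E(-1116)*S(4, 4) = (25/1296)*4 = 25/324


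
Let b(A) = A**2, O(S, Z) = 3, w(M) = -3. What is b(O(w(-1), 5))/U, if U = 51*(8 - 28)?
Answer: -3/340 ≈ -0.0088235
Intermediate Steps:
U = -1020 (U = 51*(-20) = -1020)
b(O(w(-1), 5))/U = 3**2/(-1020) = 9*(-1/1020) = -3/340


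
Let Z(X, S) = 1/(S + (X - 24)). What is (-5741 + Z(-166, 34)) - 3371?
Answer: -1421473/156 ≈ -9112.0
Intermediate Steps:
Z(X, S) = 1/(-24 + S + X) (Z(X, S) = 1/(S + (-24 + X)) = 1/(-24 + S + X))
(-5741 + Z(-166, 34)) - 3371 = (-5741 + 1/(-24 + 34 - 166)) - 3371 = (-5741 + 1/(-156)) - 3371 = (-5741 - 1/156) - 3371 = -895597/156 - 3371 = -1421473/156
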